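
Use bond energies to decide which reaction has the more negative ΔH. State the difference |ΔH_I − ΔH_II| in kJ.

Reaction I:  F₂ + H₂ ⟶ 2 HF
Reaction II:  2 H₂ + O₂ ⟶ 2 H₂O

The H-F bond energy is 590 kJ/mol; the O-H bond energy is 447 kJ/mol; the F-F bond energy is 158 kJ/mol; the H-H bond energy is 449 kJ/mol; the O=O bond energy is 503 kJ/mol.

Reaction I, by 186 kJ

Reaction I:
  Bonds broken (reactants):
    F-F: 1 × 158 = 158
    H-H: 1 × 449 = 449
    Σ(broken) = 607 kJ
  Bonds formed (products):
    H-F: 2 × 590 = 1180
    Σ(formed) = 1180 kJ
  ΔH_I = 607 − 1180 = −573 kJ
Reaction II:
  Bonds broken (reactants):
    H-H: 2 × 449 = 898
    O=O: 1 × 503 = 503
    Σ(broken) = 1401 kJ
  Bonds formed (products):
    O-H: 4 × 447 = 1788
    Σ(formed) = 1788 kJ
  ΔH_II = 1401 − 1788 = −387 kJ
ΔH_I − ΔH_II = −186 kJ, so reaction I has the more negative ΔH; |ΔH_I − ΔH_II| = 186 kJ.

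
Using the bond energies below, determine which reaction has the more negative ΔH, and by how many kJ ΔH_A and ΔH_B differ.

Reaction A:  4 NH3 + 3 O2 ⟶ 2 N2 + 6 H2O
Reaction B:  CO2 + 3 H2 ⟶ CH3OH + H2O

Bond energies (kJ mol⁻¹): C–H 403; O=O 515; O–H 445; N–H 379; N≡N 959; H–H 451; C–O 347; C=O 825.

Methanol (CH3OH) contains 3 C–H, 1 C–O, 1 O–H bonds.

Reaction A:
  Bonds broken (reactants):
    N–H: 12 × 379 = 4548
    O=O: 3 × 515 = 1545
    Σ(broken) = 6093 kJ
  Bonds formed (products):
    N≡N: 2 × 959 = 1918
    O–H: 12 × 445 = 5340
    Σ(formed) = 7258 kJ
  ΔH_A = 6093 − 7258 = −1165 kJ
Reaction B:
  Bonds broken (reactants):
    C=O: 2 × 825 = 1650
    H–H: 3 × 451 = 1353
    Σ(broken) = 3003 kJ
  Bonds formed (products):
    C–H: 3 × 403 = 1209
    C–O: 1 × 347 = 347
    O–H: 3 × 445 = 1335
    Σ(formed) = 2891 kJ
  ΔH_B = 3003 − 2891 = +112 kJ
ΔH_A − ΔH_B = −1277 kJ, so reaction A has the more negative ΔH; |ΔH_A − ΔH_B| = 1277 kJ.

Reaction A, by 1277 kJ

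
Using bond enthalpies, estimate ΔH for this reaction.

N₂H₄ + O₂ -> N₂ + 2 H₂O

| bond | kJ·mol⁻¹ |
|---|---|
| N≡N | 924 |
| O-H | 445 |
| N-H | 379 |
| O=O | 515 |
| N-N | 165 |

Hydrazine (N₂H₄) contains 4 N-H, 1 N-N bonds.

ΔH ≈ −508 kJ

Bonds broken (reactants):
  N-H: 4 × 379 = 1516
  N-N: 1 × 165 = 165
  O=O: 1 × 515 = 515
  Σ(broken) = 2196 kJ
Bonds formed (products):
  N≡N: 1 × 924 = 924
  O-H: 4 × 445 = 1780
  Σ(formed) = 2704 kJ
ΔH = Σ(broken) − Σ(formed) = 2196 − 2704 = −508 kJ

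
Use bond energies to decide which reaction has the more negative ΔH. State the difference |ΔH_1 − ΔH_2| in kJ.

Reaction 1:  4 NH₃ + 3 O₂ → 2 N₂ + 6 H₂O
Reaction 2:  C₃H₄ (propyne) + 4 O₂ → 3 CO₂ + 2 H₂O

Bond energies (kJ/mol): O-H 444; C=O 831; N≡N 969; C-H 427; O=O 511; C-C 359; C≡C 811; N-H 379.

Reaction 1:
  Bonds broken (reactants):
    N-H: 12 × 379 = 4548
    O=O: 3 × 511 = 1533
    Σ(broken) = 6081 kJ
  Bonds formed (products):
    N≡N: 2 × 969 = 1938
    O-H: 12 × 444 = 5328
    Σ(formed) = 7266 kJ
  ΔH_1 = 6081 − 7266 = −1185 kJ
Reaction 2:
  Bonds broken (reactants):
    C≡C: 1 × 811 = 811
    C-C: 1 × 359 = 359
    C-H: 4 × 427 = 1708
    O=O: 4 × 511 = 2044
    Σ(broken) = 4922 kJ
  Bonds formed (products):
    C=O: 6 × 831 = 4986
    O-H: 4 × 444 = 1776
    Σ(formed) = 6762 kJ
  ΔH_2 = 4922 − 6762 = −1840 kJ
ΔH_1 − ΔH_2 = +655 kJ, so reaction 2 has the more negative ΔH; |ΔH_1 − ΔH_2| = 655 kJ.

Reaction 2, by 655 kJ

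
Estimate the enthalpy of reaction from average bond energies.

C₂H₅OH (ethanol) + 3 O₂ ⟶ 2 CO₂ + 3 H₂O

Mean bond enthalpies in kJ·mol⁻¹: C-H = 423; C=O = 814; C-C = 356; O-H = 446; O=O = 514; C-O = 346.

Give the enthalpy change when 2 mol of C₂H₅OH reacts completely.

Bonds broken (reactants):
  C-C: 1 × 356 = 356
  C-H: 5 × 423 = 2115
  C-O: 1 × 346 = 346
  O-H: 1 × 446 = 446
  O=O: 3 × 514 = 1542
  Σ(broken) = 4805 kJ
Bonds formed (products):
  C=O: 4 × 814 = 3256
  O-H: 6 × 446 = 2676
  Σ(formed) = 5932 kJ
ΔH = Σ(broken) − Σ(formed) = 4805 − 5932 = −1127 kJ
For 2× the reaction as written: 2 × (−1127) = −2254 kJ

ΔH = −2254 kJ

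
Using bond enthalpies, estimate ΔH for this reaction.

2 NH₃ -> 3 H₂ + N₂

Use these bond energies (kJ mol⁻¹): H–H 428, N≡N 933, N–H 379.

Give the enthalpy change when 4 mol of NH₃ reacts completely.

Bonds broken (reactants):
  N–H: 6 × 379 = 2274
  Σ(broken) = 2274 kJ
Bonds formed (products):
  H–H: 3 × 428 = 1284
  N≡N: 1 × 933 = 933
  Σ(formed) = 2217 kJ
ΔH = Σ(broken) − Σ(formed) = 2274 − 2217 = +57 kJ
For 2× the reaction as written: 2 × (+57) = +114 kJ

ΔH = +114 kJ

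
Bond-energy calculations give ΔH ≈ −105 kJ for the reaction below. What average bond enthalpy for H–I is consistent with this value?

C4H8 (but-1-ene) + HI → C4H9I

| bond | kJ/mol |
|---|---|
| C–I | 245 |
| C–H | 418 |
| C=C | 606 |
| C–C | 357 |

Let D be the H–I bond energy.
Σ(broken) = 2×357 + 8×418 + 1×606 + 1×D = 4664 + D
Σ(formed) = 3×357 + 9×418 + 1×245 = 5078
ΔH = Σ(broken) − Σ(formed) = (4664 + D) − (5078) = −414 + D
Setting this equal to −105 kJ gives D = 309 kJ/mol.

D(H–I) ≈ 309 kJ/mol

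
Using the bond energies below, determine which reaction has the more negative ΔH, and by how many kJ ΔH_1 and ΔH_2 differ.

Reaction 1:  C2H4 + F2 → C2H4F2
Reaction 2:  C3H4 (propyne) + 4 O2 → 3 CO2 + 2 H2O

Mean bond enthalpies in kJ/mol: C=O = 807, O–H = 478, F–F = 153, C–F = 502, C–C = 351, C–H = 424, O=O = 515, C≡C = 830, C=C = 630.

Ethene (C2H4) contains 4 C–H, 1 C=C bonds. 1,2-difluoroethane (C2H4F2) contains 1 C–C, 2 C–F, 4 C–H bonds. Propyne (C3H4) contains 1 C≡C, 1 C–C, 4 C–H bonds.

Reaction 1:
  Bonds broken (reactants):
    C–H: 4 × 424 = 1696
    C=C: 1 × 630 = 630
    F–F: 1 × 153 = 153
    Σ(broken) = 2479 kJ
  Bonds formed (products):
    C–C: 1 × 351 = 351
    C–F: 2 × 502 = 1004
    C–H: 4 × 424 = 1696
    Σ(formed) = 3051 kJ
  ΔH_1 = 2479 − 3051 = −572 kJ
Reaction 2:
  Bonds broken (reactants):
    C≡C: 1 × 830 = 830
    C–C: 1 × 351 = 351
    C–H: 4 × 424 = 1696
    O=O: 4 × 515 = 2060
    Σ(broken) = 4937 kJ
  Bonds formed (products):
    C=O: 6 × 807 = 4842
    O–H: 4 × 478 = 1912
    Σ(formed) = 6754 kJ
  ΔH_2 = 4937 − 6754 = −1817 kJ
ΔH_1 − ΔH_2 = +1245 kJ, so reaction 2 has the more negative ΔH; |ΔH_1 − ΔH_2| = 1245 kJ.

Reaction 2, by 1245 kJ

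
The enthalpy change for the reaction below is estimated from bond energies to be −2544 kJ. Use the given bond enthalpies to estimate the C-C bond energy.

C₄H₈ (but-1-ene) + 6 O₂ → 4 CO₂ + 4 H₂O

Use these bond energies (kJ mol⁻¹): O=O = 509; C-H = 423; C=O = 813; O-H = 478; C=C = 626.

Let D be the C-C bond energy.
Σ(broken) = 2×D + 8×423 + 1×626 + 6×509 = 7064 + 2D
Σ(formed) = 8×813 + 8×478 = 10328
ΔH = Σ(broken) − Σ(formed) = (7064 + 2D) − (10328) = −3264 + 2D
Setting this equal to −2544 kJ gives 2D = 720, so D = 360 kJ/mol.

D(C-C) ≈ 360 kJ/mol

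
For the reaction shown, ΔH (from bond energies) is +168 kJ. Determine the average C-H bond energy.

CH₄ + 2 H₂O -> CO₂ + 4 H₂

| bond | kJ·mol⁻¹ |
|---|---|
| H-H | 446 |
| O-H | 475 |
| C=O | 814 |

Let D be the C-H bond energy.
Σ(broken) = 4×D + 4×475 = 1900 + 4D
Σ(formed) = 2×814 + 4×446 = 3412
ΔH = Σ(broken) − Σ(formed) = (1900 + 4D) − (3412) = −1512 + 4D
Setting this equal to +168 kJ gives 4D = 1680, so D = 420 kJ/mol.

D(C-H) ≈ 420 kJ/mol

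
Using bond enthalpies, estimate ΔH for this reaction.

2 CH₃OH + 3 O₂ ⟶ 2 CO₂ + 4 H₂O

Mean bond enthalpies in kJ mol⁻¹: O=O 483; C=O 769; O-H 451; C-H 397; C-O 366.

Bonds broken (reactants):
  C-H: 6 × 397 = 2382
  C-O: 2 × 366 = 732
  O-H: 2 × 451 = 902
  O=O: 3 × 483 = 1449
  Σ(broken) = 5465 kJ
Bonds formed (products):
  C=O: 4 × 769 = 3076
  O-H: 8 × 451 = 3608
  Σ(formed) = 6684 kJ
ΔH = Σ(broken) − Σ(formed) = 5465 − 6684 = −1219 kJ

ΔH ≈ −1219 kJ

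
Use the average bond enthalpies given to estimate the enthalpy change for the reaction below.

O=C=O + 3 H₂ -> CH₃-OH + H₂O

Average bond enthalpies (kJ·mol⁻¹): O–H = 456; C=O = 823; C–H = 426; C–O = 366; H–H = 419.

ΔH ≈ −109 kJ

Bonds broken (reactants):
  C=O: 2 × 823 = 1646
  H–H: 3 × 419 = 1257
  Σ(broken) = 2903 kJ
Bonds formed (products):
  C–H: 3 × 426 = 1278
  C–O: 1 × 366 = 366
  O–H: 3 × 456 = 1368
  Σ(formed) = 3012 kJ
ΔH = Σ(broken) − Σ(formed) = 2903 − 3012 = −109 kJ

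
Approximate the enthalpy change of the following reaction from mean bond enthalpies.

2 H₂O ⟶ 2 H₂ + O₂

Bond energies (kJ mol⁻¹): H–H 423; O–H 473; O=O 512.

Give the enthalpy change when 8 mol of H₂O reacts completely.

ΔH = +2136 kJ

Bonds broken (reactants):
  O–H: 4 × 473 = 1892
  Σ(broken) = 1892 kJ
Bonds formed (products):
  H–H: 2 × 423 = 846
  O=O: 1 × 512 = 512
  Σ(formed) = 1358 kJ
ΔH = Σ(broken) − Σ(formed) = 1892 − 1358 = +534 kJ
For 4× the reaction as written: 4 × (+534) = +2136 kJ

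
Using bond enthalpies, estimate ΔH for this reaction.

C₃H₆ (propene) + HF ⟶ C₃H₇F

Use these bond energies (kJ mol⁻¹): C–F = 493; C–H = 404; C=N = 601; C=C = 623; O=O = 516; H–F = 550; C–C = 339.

ΔH ≈ −63 kJ

Bonds broken (reactants):
  C–C: 1 × 339 = 339
  C–H: 6 × 404 = 2424
  C=C: 1 × 623 = 623
  H–F: 1 × 550 = 550
  Σ(broken) = 3936 kJ
Bonds formed (products):
  C–C: 2 × 339 = 678
  C–F: 1 × 493 = 493
  C–H: 7 × 404 = 2828
  Σ(formed) = 3999 kJ
ΔH = Σ(broken) − Σ(formed) = 3936 − 3999 = −63 kJ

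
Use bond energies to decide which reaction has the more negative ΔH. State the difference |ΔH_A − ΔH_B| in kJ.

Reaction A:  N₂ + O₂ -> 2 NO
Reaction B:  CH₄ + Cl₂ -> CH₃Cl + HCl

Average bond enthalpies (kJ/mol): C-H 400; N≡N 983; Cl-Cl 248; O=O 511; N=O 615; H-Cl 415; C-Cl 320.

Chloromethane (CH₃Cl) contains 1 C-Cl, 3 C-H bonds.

Reaction B, by 351 kJ

Reaction A:
  Bonds broken (reactants):
    N≡N: 1 × 983 = 983
    O=O: 1 × 511 = 511
    Σ(broken) = 1494 kJ
  Bonds formed (products):
    N=O: 2 × 615 = 1230
    Σ(formed) = 1230 kJ
  ΔH_A = 1494 − 1230 = +264 kJ
Reaction B:
  Bonds broken (reactants):
    C-H: 4 × 400 = 1600
    Cl-Cl: 1 × 248 = 248
    Σ(broken) = 1848 kJ
  Bonds formed (products):
    C-Cl: 1 × 320 = 320
    C-H: 3 × 400 = 1200
    H-Cl: 1 × 415 = 415
    Σ(formed) = 1935 kJ
  ΔH_B = 1848 − 1935 = −87 kJ
ΔH_A − ΔH_B = +351 kJ, so reaction B has the more negative ΔH; |ΔH_A − ΔH_B| = 351 kJ.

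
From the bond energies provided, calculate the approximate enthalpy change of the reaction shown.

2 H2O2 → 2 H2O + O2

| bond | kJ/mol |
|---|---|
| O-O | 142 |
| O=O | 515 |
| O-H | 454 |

Bonds broken (reactants):
  O-H: 4 × 454 = 1816
  O-O: 2 × 142 = 284
  Σ(broken) = 2100 kJ
Bonds formed (products):
  O-H: 4 × 454 = 1816
  O=O: 1 × 515 = 515
  Σ(formed) = 2331 kJ
ΔH = Σ(broken) − Σ(formed) = 2100 − 2331 = −231 kJ

ΔH ≈ −231 kJ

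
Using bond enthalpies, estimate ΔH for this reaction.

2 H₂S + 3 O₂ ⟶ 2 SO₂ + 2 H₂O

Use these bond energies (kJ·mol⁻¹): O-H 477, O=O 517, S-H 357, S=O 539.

Bonds broken (reactants):
  O=O: 3 × 517 = 1551
  S-H: 4 × 357 = 1428
  Σ(broken) = 2979 kJ
Bonds formed (products):
  O-H: 4 × 477 = 1908
  S=O: 4 × 539 = 2156
  Σ(formed) = 4064 kJ
ΔH = Σ(broken) − Σ(formed) = 2979 − 4064 = −1085 kJ

ΔH ≈ −1085 kJ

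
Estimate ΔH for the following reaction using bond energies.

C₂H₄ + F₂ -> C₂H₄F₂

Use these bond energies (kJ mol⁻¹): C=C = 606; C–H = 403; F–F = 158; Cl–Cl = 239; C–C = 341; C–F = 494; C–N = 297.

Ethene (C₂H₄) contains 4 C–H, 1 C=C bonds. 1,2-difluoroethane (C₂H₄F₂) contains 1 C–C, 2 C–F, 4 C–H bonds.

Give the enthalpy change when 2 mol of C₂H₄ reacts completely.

Bonds broken (reactants):
  C–H: 4 × 403 = 1612
  C=C: 1 × 606 = 606
  F–F: 1 × 158 = 158
  Σ(broken) = 2376 kJ
Bonds formed (products):
  C–C: 1 × 341 = 341
  C–F: 2 × 494 = 988
  C–H: 4 × 403 = 1612
  Σ(formed) = 2941 kJ
ΔH = Σ(broken) − Σ(formed) = 2376 − 2941 = −565 kJ
For 2× the reaction as written: 2 × (−565) = −1130 kJ

ΔH = −1130 kJ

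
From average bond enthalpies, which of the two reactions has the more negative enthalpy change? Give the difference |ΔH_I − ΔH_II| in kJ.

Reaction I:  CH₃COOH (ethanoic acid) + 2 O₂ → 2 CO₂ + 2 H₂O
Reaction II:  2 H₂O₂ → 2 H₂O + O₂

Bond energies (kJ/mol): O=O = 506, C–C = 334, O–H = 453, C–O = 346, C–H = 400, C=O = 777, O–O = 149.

Reaction I, by 590 kJ

Reaction I:
  Bonds broken (reactants):
    C–C: 1 × 334 = 334
    C–H: 3 × 400 = 1200
    C–O: 1 × 346 = 346
    C=O: 1 × 777 = 777
    O–H: 1 × 453 = 453
    O=O: 2 × 506 = 1012
    Σ(broken) = 4122 kJ
  Bonds formed (products):
    C=O: 4 × 777 = 3108
    O–H: 4 × 453 = 1812
    Σ(formed) = 4920 kJ
  ΔH_I = 4122 − 4920 = −798 kJ
Reaction II:
  Bonds broken (reactants):
    O–H: 4 × 453 = 1812
    O–O: 2 × 149 = 298
    Σ(broken) = 2110 kJ
  Bonds formed (products):
    O–H: 4 × 453 = 1812
    O=O: 1 × 506 = 506
    Σ(formed) = 2318 kJ
  ΔH_II = 2110 − 2318 = −208 kJ
ΔH_I − ΔH_II = −590 kJ, so reaction I has the more negative ΔH; |ΔH_I − ΔH_II| = 590 kJ.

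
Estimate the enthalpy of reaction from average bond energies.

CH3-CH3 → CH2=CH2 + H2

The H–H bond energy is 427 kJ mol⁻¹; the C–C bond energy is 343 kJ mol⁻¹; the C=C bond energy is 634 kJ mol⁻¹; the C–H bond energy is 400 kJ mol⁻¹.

Bonds broken (reactants):
  C–C: 1 × 343 = 343
  C–H: 6 × 400 = 2400
  Σ(broken) = 2743 kJ
Bonds formed (products):
  C–H: 4 × 400 = 1600
  C=C: 1 × 634 = 634
  H–H: 1 × 427 = 427
  Σ(formed) = 2661 kJ
ΔH = Σ(broken) − Σ(formed) = 2743 − 2661 = +82 kJ

ΔH ≈ +82 kJ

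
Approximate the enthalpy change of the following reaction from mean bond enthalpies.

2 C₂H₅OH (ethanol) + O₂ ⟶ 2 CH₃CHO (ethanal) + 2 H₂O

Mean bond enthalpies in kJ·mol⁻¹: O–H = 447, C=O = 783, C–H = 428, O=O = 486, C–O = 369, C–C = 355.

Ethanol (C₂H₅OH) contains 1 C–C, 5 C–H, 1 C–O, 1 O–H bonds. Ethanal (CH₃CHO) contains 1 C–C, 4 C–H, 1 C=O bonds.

Bonds broken (reactants):
  C–C: 2 × 355 = 710
  C–H: 10 × 428 = 4280
  C–O: 2 × 369 = 738
  O–H: 2 × 447 = 894
  O=O: 1 × 486 = 486
  Σ(broken) = 7108 kJ
Bonds formed (products):
  C–C: 2 × 355 = 710
  C–H: 8 × 428 = 3424
  C=O: 2 × 783 = 1566
  O–H: 4 × 447 = 1788
  Σ(formed) = 7488 kJ
ΔH = Σ(broken) − Σ(formed) = 7108 − 7488 = −380 kJ

ΔH ≈ −380 kJ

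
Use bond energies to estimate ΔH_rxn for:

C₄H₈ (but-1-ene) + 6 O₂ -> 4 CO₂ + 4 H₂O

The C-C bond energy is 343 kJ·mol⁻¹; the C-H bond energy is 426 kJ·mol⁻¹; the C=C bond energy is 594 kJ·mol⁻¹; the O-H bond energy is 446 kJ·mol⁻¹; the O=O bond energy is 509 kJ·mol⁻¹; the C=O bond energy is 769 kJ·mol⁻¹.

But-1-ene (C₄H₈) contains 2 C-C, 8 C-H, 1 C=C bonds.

Bonds broken (reactants):
  C-C: 2 × 343 = 686
  C-H: 8 × 426 = 3408
  C=C: 1 × 594 = 594
  O=O: 6 × 509 = 3054
  Σ(broken) = 7742 kJ
Bonds formed (products):
  C=O: 8 × 769 = 6152
  O-H: 8 × 446 = 3568
  Σ(formed) = 9720 kJ
ΔH = Σ(broken) − Σ(formed) = 7742 − 9720 = −1978 kJ

ΔH ≈ −1978 kJ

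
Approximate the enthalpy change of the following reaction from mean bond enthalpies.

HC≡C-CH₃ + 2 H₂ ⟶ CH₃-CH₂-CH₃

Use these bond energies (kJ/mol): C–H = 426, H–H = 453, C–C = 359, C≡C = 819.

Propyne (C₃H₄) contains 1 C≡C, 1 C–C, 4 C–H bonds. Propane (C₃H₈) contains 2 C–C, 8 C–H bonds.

ΔH ≈ −338 kJ

Bonds broken (reactants):
  C≡C: 1 × 819 = 819
  C–C: 1 × 359 = 359
  C–H: 4 × 426 = 1704
  H–H: 2 × 453 = 906
  Σ(broken) = 3788 kJ
Bonds formed (products):
  C–C: 2 × 359 = 718
  C–H: 8 × 426 = 3408
  Σ(formed) = 4126 kJ
ΔH = Σ(broken) − Σ(formed) = 3788 − 4126 = −338 kJ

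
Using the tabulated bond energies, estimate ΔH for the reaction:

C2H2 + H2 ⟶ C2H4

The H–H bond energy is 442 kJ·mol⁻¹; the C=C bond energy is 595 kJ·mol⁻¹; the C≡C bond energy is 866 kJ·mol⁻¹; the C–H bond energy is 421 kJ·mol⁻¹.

ΔH ≈ −129 kJ

Bonds broken (reactants):
  C≡C: 1 × 866 = 866
  C–H: 2 × 421 = 842
  H–H: 1 × 442 = 442
  Σ(broken) = 2150 kJ
Bonds formed (products):
  C–H: 4 × 421 = 1684
  C=C: 1 × 595 = 595
  Σ(formed) = 2279 kJ
ΔH = Σ(broken) − Σ(formed) = 2150 − 2279 = −129 kJ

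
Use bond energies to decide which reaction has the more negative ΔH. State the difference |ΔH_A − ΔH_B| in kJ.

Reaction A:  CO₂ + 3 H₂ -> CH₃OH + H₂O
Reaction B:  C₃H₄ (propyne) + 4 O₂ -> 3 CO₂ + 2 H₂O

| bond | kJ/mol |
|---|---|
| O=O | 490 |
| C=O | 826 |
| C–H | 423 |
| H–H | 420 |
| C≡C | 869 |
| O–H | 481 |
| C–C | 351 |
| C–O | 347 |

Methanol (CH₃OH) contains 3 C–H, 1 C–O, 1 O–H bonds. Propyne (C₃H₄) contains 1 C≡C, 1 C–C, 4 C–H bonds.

Reaction B, by 1861 kJ

Reaction A:
  Bonds broken (reactants):
    C=O: 2 × 826 = 1652
    H–H: 3 × 420 = 1260
    Σ(broken) = 2912 kJ
  Bonds formed (products):
    C–H: 3 × 423 = 1269
    C–O: 1 × 347 = 347
    O–H: 3 × 481 = 1443
    Σ(formed) = 3059 kJ
  ΔH_A = 2912 − 3059 = −147 kJ
Reaction B:
  Bonds broken (reactants):
    C≡C: 1 × 869 = 869
    C–C: 1 × 351 = 351
    C–H: 4 × 423 = 1692
    O=O: 4 × 490 = 1960
    Σ(broken) = 4872 kJ
  Bonds formed (products):
    C=O: 6 × 826 = 4956
    O–H: 4 × 481 = 1924
    Σ(formed) = 6880 kJ
  ΔH_B = 4872 − 6880 = −2008 kJ
ΔH_A − ΔH_B = +1861 kJ, so reaction B has the more negative ΔH; |ΔH_A − ΔH_B| = 1861 kJ.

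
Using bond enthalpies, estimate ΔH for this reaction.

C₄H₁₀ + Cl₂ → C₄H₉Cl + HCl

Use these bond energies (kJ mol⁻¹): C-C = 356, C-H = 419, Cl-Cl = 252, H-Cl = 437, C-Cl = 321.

ΔH ≈ −87 kJ

Bonds broken (reactants):
  C-C: 3 × 356 = 1068
  C-H: 10 × 419 = 4190
  Cl-Cl: 1 × 252 = 252
  Σ(broken) = 5510 kJ
Bonds formed (products):
  C-C: 3 × 356 = 1068
  C-Cl: 1 × 321 = 321
  C-H: 9 × 419 = 3771
  H-Cl: 1 × 437 = 437
  Σ(formed) = 5597 kJ
ΔH = Σ(broken) − Σ(formed) = 5510 − 5597 = −87 kJ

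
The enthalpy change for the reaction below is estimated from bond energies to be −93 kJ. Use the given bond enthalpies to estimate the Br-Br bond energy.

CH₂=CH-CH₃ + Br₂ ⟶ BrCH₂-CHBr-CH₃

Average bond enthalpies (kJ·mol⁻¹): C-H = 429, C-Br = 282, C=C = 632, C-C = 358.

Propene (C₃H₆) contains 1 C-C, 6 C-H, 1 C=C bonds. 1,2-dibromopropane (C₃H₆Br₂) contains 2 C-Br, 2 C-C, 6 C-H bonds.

Let D be the Br-Br bond energy.
Σ(broken) = 1×D + 1×358 + 6×429 + 1×632 = 3564 + D
Σ(formed) = 2×282 + 2×358 + 6×429 = 3854
ΔH = Σ(broken) − Σ(formed) = (3564 + D) − (3854) = −290 + D
Setting this equal to −93 kJ gives D = 197 kJ/mol.

D(Br-Br) ≈ 197 kJ/mol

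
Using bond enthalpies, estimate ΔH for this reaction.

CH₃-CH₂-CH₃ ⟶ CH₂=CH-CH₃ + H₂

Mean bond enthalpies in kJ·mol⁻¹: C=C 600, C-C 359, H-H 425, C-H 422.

ΔH ≈ +178 kJ

Bonds broken (reactants):
  C-C: 2 × 359 = 718
  C-H: 8 × 422 = 3376
  Σ(broken) = 4094 kJ
Bonds formed (products):
  C-C: 1 × 359 = 359
  C-H: 6 × 422 = 2532
  C=C: 1 × 600 = 600
  H-H: 1 × 425 = 425
  Σ(formed) = 3916 kJ
ΔH = Σ(broken) − Σ(formed) = 4094 − 3916 = +178 kJ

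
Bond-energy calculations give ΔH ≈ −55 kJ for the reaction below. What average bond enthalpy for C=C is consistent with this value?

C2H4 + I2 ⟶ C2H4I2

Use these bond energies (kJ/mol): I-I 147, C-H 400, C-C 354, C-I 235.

Let D be the C=C bond energy.
Σ(broken) = 4×400 + 1×D + 1×147 = 1747 + D
Σ(formed) = 1×354 + 4×400 + 2×235 = 2424
ΔH = Σ(broken) − Σ(formed) = (1747 + D) − (2424) = −677 + D
Setting this equal to −55 kJ gives D = 622 kJ/mol.

D(C=C) ≈ 622 kJ/mol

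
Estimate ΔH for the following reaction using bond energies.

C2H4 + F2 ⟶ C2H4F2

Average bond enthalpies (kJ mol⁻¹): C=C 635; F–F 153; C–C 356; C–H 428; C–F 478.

Bonds broken (reactants):
  C–H: 4 × 428 = 1712
  C=C: 1 × 635 = 635
  F–F: 1 × 153 = 153
  Σ(broken) = 2500 kJ
Bonds formed (products):
  C–C: 1 × 356 = 356
  C–F: 2 × 478 = 956
  C–H: 4 × 428 = 1712
  Σ(formed) = 3024 kJ
ΔH = Σ(broken) − Σ(formed) = 2500 − 3024 = −524 kJ

ΔH ≈ −524 kJ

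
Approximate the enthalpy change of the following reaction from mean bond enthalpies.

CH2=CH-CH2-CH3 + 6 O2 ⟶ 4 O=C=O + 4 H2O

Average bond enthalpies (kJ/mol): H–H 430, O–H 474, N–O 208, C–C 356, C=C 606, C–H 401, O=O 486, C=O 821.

ΔH ≈ −2918 kJ

Bonds broken (reactants):
  C–C: 2 × 356 = 712
  C–H: 8 × 401 = 3208
  C=C: 1 × 606 = 606
  O=O: 6 × 486 = 2916
  Σ(broken) = 7442 kJ
Bonds formed (products):
  C=O: 8 × 821 = 6568
  O–H: 8 × 474 = 3792
  Σ(formed) = 10360 kJ
ΔH = Σ(broken) − Σ(formed) = 7442 − 10360 = −2918 kJ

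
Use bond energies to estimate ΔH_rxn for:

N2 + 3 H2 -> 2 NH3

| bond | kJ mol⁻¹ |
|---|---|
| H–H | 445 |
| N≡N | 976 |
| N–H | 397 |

ΔH ≈ −71 kJ

Bonds broken (reactants):
  H–H: 3 × 445 = 1335
  N≡N: 1 × 976 = 976
  Σ(broken) = 2311 kJ
Bonds formed (products):
  N–H: 6 × 397 = 2382
  Σ(formed) = 2382 kJ
ΔH = Σ(broken) − Σ(formed) = 2311 − 2382 = −71 kJ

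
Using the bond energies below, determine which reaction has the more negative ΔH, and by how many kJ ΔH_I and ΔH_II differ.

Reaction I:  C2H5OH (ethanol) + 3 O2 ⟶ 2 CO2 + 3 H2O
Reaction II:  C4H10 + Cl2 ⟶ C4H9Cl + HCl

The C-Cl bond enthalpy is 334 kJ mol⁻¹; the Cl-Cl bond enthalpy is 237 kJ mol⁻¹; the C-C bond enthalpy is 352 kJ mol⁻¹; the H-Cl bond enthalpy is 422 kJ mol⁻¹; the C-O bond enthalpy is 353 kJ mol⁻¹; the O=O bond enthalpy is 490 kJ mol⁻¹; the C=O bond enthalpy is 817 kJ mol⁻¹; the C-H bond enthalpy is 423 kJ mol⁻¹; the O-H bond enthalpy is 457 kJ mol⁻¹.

Reaction I:
  Bonds broken (reactants):
    C-C: 1 × 352 = 352
    C-H: 5 × 423 = 2115
    C-O: 1 × 353 = 353
    O-H: 1 × 457 = 457
    O=O: 3 × 490 = 1470
    Σ(broken) = 4747 kJ
  Bonds formed (products):
    C=O: 4 × 817 = 3268
    O-H: 6 × 457 = 2742
    Σ(formed) = 6010 kJ
  ΔH_I = 4747 − 6010 = −1263 kJ
Reaction II:
  Bonds broken (reactants):
    C-C: 3 × 352 = 1056
    C-H: 10 × 423 = 4230
    Cl-Cl: 1 × 237 = 237
    Σ(broken) = 5523 kJ
  Bonds formed (products):
    C-C: 3 × 352 = 1056
    C-Cl: 1 × 334 = 334
    C-H: 9 × 423 = 3807
    H-Cl: 1 × 422 = 422
    Σ(formed) = 5619 kJ
  ΔH_II = 5523 − 5619 = −96 kJ
ΔH_I − ΔH_II = −1167 kJ, so reaction I has the more negative ΔH; |ΔH_I − ΔH_II| = 1167 kJ.

Reaction I, by 1167 kJ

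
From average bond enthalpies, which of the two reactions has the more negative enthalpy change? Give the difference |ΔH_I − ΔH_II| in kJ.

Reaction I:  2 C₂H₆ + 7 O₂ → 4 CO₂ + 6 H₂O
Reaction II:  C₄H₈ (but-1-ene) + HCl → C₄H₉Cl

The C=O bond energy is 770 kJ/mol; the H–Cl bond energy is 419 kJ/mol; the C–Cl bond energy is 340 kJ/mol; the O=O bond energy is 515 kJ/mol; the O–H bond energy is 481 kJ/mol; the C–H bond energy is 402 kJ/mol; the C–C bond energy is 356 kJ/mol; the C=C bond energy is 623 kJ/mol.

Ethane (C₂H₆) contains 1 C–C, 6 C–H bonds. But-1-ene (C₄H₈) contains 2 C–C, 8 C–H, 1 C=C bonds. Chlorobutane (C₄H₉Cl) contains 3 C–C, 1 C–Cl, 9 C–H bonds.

Reaction I, by 2735 kJ

Reaction I:
  Bonds broken (reactants):
    C–C: 2 × 356 = 712
    C–H: 12 × 402 = 4824
    O=O: 7 × 515 = 3605
    Σ(broken) = 9141 kJ
  Bonds formed (products):
    C=O: 8 × 770 = 6160
    O–H: 12 × 481 = 5772
    Σ(formed) = 11932 kJ
  ΔH_I = 9141 − 11932 = −2791 kJ
Reaction II:
  Bonds broken (reactants):
    C–C: 2 × 356 = 712
    C–H: 8 × 402 = 3216
    C=C: 1 × 623 = 623
    H–Cl: 1 × 419 = 419
    Σ(broken) = 4970 kJ
  Bonds formed (products):
    C–C: 3 × 356 = 1068
    C–Cl: 1 × 340 = 340
    C–H: 9 × 402 = 3618
    Σ(formed) = 5026 kJ
  ΔH_II = 4970 − 5026 = −56 kJ
ΔH_I − ΔH_II = −2735 kJ, so reaction I has the more negative ΔH; |ΔH_I − ΔH_II| = 2735 kJ.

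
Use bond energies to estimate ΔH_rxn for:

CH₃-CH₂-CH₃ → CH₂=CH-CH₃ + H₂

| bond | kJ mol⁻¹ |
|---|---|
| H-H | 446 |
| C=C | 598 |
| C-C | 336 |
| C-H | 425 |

Bonds broken (reactants):
  C-C: 2 × 336 = 672
  C-H: 8 × 425 = 3400
  Σ(broken) = 4072 kJ
Bonds formed (products):
  C-C: 1 × 336 = 336
  C-H: 6 × 425 = 2550
  C=C: 1 × 598 = 598
  H-H: 1 × 446 = 446
  Σ(formed) = 3930 kJ
ΔH = Σ(broken) − Σ(formed) = 4072 − 3930 = +142 kJ

ΔH ≈ +142 kJ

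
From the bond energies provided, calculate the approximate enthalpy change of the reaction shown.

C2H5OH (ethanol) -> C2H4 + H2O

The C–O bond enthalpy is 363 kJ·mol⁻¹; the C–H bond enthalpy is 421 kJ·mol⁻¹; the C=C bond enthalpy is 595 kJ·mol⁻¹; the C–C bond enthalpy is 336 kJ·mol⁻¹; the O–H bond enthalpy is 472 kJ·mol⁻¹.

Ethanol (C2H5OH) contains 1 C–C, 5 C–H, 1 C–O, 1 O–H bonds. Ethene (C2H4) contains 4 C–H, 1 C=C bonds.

ΔH ≈ +53 kJ

Bonds broken (reactants):
  C–C: 1 × 336 = 336
  C–H: 5 × 421 = 2105
  C–O: 1 × 363 = 363
  O–H: 1 × 472 = 472
  Σ(broken) = 3276 kJ
Bonds formed (products):
  C–H: 4 × 421 = 1684
  C=C: 1 × 595 = 595
  O–H: 2 × 472 = 944
  Σ(formed) = 3223 kJ
ΔH = Σ(broken) − Σ(formed) = 3276 − 3223 = +53 kJ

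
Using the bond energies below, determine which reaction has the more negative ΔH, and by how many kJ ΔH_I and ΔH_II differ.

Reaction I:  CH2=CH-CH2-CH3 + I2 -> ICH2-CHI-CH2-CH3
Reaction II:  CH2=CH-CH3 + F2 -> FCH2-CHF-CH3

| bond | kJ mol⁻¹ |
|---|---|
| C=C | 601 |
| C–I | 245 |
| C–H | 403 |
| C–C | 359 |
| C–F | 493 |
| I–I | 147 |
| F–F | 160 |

Reaction I:
  Bonds broken (reactants):
    C–C: 2 × 359 = 718
    C–H: 8 × 403 = 3224
    C=C: 1 × 601 = 601
    I–I: 1 × 147 = 147
    Σ(broken) = 4690 kJ
  Bonds formed (products):
    C–C: 3 × 359 = 1077
    C–H: 8 × 403 = 3224
    C–I: 2 × 245 = 490
    Σ(formed) = 4791 kJ
  ΔH_I = 4690 − 4791 = −101 kJ
Reaction II:
  Bonds broken (reactants):
    C–C: 1 × 359 = 359
    C–H: 6 × 403 = 2418
    C=C: 1 × 601 = 601
    F–F: 1 × 160 = 160
    Σ(broken) = 3538 kJ
  Bonds formed (products):
    C–C: 2 × 359 = 718
    C–F: 2 × 493 = 986
    C–H: 6 × 403 = 2418
    Σ(formed) = 4122 kJ
  ΔH_II = 3538 − 4122 = −584 kJ
ΔH_I − ΔH_II = +483 kJ, so reaction II has the more negative ΔH; |ΔH_I − ΔH_II| = 483 kJ.

Reaction II, by 483 kJ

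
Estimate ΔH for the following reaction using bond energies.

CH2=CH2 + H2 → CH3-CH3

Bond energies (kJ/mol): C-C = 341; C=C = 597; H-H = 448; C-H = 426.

Bonds broken (reactants):
  C-H: 4 × 426 = 1704
  C=C: 1 × 597 = 597
  H-H: 1 × 448 = 448
  Σ(broken) = 2749 kJ
Bonds formed (products):
  C-C: 1 × 341 = 341
  C-H: 6 × 426 = 2556
  Σ(formed) = 2897 kJ
ΔH = Σ(broken) − Σ(formed) = 2749 − 2897 = −148 kJ

ΔH ≈ −148 kJ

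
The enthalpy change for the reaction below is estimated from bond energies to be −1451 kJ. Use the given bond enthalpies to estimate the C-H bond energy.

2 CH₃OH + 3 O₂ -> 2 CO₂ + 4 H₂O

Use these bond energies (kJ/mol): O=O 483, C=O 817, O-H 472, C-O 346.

D(C-H) ≈ 418 kJ/mol

Let D be the C-H bond energy.
Σ(broken) = 6×D + 2×346 + 2×472 + 3×483 = 3085 + 6D
Σ(formed) = 4×817 + 8×472 = 7044
ΔH = Σ(broken) − Σ(formed) = (3085 + 6D) − (7044) = −3959 + 6D
Setting this equal to −1451 kJ gives 6D = 2508, so D = 418 kJ/mol.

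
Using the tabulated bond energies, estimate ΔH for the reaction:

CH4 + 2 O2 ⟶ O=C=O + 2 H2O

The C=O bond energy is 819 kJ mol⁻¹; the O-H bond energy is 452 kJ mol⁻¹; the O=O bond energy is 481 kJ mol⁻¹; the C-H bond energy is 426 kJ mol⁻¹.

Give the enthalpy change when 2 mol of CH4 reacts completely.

ΔH = −1560 kJ

Bonds broken (reactants):
  C-H: 4 × 426 = 1704
  O=O: 2 × 481 = 962
  Σ(broken) = 2666 kJ
Bonds formed (products):
  C=O: 2 × 819 = 1638
  O-H: 4 × 452 = 1808
  Σ(formed) = 3446 kJ
ΔH = Σ(broken) − Σ(formed) = 2666 − 3446 = −780 kJ
For 2× the reaction as written: 2 × (−780) = −1560 kJ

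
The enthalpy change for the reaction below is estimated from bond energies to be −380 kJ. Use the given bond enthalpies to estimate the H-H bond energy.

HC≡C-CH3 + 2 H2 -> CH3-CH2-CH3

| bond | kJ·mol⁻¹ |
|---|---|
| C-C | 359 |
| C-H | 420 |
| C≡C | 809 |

D(H-H) ≈ 425 kJ/mol

Let D be the H-H bond energy.
Σ(broken) = 1×809 + 1×359 + 4×420 + 2×D = 2848 + 2D
Σ(formed) = 2×359 + 8×420 = 4078
ΔH = Σ(broken) − Σ(formed) = (2848 + 2D) − (4078) = −1230 + 2D
Setting this equal to −380 kJ gives 2D = 850, so D = 425 kJ/mol.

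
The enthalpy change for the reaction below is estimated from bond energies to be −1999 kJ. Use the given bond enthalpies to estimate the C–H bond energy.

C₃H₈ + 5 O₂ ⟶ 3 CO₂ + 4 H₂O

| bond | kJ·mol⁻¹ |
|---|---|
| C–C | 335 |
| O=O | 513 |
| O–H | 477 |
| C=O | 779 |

D(C–H) ≈ 407 kJ/mol

Let D be the C–H bond energy.
Σ(broken) = 2×335 + 8×D + 5×513 = 3235 + 8D
Σ(formed) = 6×779 + 8×477 = 8490
ΔH = Σ(broken) − Σ(formed) = (3235 + 8D) − (8490) = −5255 + 8D
Setting this equal to −1999 kJ gives 8D = 3256, so D = 407 kJ/mol.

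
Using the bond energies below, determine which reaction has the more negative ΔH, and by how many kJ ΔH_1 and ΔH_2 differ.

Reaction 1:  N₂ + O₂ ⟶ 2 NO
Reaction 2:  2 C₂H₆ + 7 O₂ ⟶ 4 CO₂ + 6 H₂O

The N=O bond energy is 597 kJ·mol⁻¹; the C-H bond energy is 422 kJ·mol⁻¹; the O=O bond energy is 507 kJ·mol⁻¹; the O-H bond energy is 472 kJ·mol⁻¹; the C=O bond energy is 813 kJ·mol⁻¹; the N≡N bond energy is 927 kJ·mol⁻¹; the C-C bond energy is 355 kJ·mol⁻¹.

Reaction 1:
  Bonds broken (reactants):
    N≡N: 1 × 927 = 927
    O=O: 1 × 507 = 507
    Σ(broken) = 1434 kJ
  Bonds formed (products):
    N=O: 2 × 597 = 1194
    Σ(formed) = 1194 kJ
  ΔH_1 = 1434 − 1194 = +240 kJ
Reaction 2:
  Bonds broken (reactants):
    C-C: 2 × 355 = 710
    C-H: 12 × 422 = 5064
    O=O: 7 × 507 = 3549
    Σ(broken) = 9323 kJ
  Bonds formed (products):
    C=O: 8 × 813 = 6504
    O-H: 12 × 472 = 5664
    Σ(formed) = 12168 kJ
  ΔH_2 = 9323 − 12168 = −2845 kJ
ΔH_1 − ΔH_2 = +3085 kJ, so reaction 2 has the more negative ΔH; |ΔH_1 − ΔH_2| = 3085 kJ.

Reaction 2, by 3085 kJ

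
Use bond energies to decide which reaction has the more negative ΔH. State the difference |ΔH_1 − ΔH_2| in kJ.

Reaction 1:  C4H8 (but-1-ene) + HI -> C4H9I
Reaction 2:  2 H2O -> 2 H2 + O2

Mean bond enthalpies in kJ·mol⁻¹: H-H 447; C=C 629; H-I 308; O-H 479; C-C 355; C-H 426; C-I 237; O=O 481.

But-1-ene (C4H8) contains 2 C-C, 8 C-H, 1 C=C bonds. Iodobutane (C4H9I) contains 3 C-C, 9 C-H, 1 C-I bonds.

Reaction 1, by 622 kJ

Reaction 1:
  Bonds broken (reactants):
    C-C: 2 × 355 = 710
    C-H: 8 × 426 = 3408
    C=C: 1 × 629 = 629
    H-I: 1 × 308 = 308
    Σ(broken) = 5055 kJ
  Bonds formed (products):
    C-C: 3 × 355 = 1065
    C-H: 9 × 426 = 3834
    C-I: 1 × 237 = 237
    Σ(formed) = 5136 kJ
  ΔH_1 = 5055 − 5136 = −81 kJ
Reaction 2:
  Bonds broken (reactants):
    O-H: 4 × 479 = 1916
    Σ(broken) = 1916 kJ
  Bonds formed (products):
    H-H: 2 × 447 = 894
    O=O: 1 × 481 = 481
    Σ(formed) = 1375 kJ
  ΔH_2 = 1916 − 1375 = +541 kJ
ΔH_1 − ΔH_2 = −622 kJ, so reaction 1 has the more negative ΔH; |ΔH_1 − ΔH_2| = 622 kJ.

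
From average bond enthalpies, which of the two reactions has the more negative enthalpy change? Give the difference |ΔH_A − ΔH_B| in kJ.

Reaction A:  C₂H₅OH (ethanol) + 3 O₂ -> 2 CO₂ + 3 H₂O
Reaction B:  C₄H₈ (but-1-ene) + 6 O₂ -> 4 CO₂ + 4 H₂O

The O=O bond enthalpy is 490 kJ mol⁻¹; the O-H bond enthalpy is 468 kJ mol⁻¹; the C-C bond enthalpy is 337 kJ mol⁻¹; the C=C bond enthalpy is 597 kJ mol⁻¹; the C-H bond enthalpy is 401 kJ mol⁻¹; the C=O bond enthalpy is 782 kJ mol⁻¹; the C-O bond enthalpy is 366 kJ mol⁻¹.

Reaction B, by 1291 kJ

Reaction A:
  Bonds broken (reactants):
    C-C: 1 × 337 = 337
    C-H: 5 × 401 = 2005
    C-O: 1 × 366 = 366
    O-H: 1 × 468 = 468
    O=O: 3 × 490 = 1470
    Σ(broken) = 4646 kJ
  Bonds formed (products):
    C=O: 4 × 782 = 3128
    O-H: 6 × 468 = 2808
    Σ(formed) = 5936 kJ
  ΔH_A = 4646 − 5936 = −1290 kJ
Reaction B:
  Bonds broken (reactants):
    C-C: 2 × 337 = 674
    C-H: 8 × 401 = 3208
    C=C: 1 × 597 = 597
    O=O: 6 × 490 = 2940
    Σ(broken) = 7419 kJ
  Bonds formed (products):
    C=O: 8 × 782 = 6256
    O-H: 8 × 468 = 3744
    Σ(formed) = 10000 kJ
  ΔH_B = 7419 − 10000 = −2581 kJ
ΔH_A − ΔH_B = +1291 kJ, so reaction B has the more negative ΔH; |ΔH_A − ΔH_B| = 1291 kJ.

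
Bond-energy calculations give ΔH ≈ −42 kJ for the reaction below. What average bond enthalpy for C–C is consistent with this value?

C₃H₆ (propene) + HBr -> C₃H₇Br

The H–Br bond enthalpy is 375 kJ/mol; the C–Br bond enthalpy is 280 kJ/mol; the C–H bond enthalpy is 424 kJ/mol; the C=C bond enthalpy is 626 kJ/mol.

Let D be the C–C bond energy.
Σ(broken) = 1×D + 6×424 + 1×626 + 1×375 = 3545 + D
Σ(formed) = 1×280 + 2×D + 7×424 = 3248 + 2D
ΔH = Σ(broken) − Σ(formed) = (3545 + D) − (3248 + 2D) = +297 − D
Setting this equal to −42 kJ gives D = 339 kJ/mol.

D(C–C) ≈ 339 kJ/mol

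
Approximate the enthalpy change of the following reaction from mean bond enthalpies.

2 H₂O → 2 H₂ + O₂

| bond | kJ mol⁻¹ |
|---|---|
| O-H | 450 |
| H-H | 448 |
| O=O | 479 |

ΔH ≈ +425 kJ

Bonds broken (reactants):
  O-H: 4 × 450 = 1800
  Σ(broken) = 1800 kJ
Bonds formed (products):
  H-H: 2 × 448 = 896
  O=O: 1 × 479 = 479
  Σ(formed) = 1375 kJ
ΔH = Σ(broken) − Σ(formed) = 1800 − 1375 = +425 kJ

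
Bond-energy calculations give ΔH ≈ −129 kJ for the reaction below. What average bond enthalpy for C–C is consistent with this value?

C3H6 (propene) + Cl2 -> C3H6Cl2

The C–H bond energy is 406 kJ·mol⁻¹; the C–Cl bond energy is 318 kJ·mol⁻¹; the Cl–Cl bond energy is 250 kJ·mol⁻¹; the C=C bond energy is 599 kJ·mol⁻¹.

D(C–C) ≈ 342 kJ/mol

Let D be the C–C bond energy.
Σ(broken) = 1×D + 6×406 + 1×599 + 1×250 = 3285 + D
Σ(formed) = 2×D + 2×318 + 6×406 = 3072 + 2D
ΔH = Σ(broken) − Σ(formed) = (3285 + D) − (3072 + 2D) = +213 − D
Setting this equal to −129 kJ gives D = 342 kJ/mol.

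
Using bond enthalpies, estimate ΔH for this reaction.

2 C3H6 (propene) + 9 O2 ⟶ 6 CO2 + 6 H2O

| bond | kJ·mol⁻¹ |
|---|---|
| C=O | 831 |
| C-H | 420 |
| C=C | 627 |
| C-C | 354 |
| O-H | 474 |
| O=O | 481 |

Bonds broken (reactants):
  C-C: 2 × 354 = 708
  C-H: 12 × 420 = 5040
  C=C: 2 × 627 = 1254
  O=O: 9 × 481 = 4329
  Σ(broken) = 11331 kJ
Bonds formed (products):
  C=O: 12 × 831 = 9972
  O-H: 12 × 474 = 5688
  Σ(formed) = 15660 kJ
ΔH = Σ(broken) − Σ(formed) = 11331 − 15660 = −4329 kJ

ΔH ≈ −4329 kJ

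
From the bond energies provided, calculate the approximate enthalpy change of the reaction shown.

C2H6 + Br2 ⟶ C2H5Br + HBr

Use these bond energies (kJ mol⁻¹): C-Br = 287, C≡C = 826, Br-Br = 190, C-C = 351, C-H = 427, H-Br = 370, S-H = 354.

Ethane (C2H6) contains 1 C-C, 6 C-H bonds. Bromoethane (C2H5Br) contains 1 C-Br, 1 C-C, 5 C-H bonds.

ΔH ≈ −40 kJ

Bonds broken (reactants):
  Br-Br: 1 × 190 = 190
  C-C: 1 × 351 = 351
  C-H: 6 × 427 = 2562
  Σ(broken) = 3103 kJ
Bonds formed (products):
  C-Br: 1 × 287 = 287
  C-C: 1 × 351 = 351
  C-H: 5 × 427 = 2135
  H-Br: 1 × 370 = 370
  Σ(formed) = 3143 kJ
ΔH = Σ(broken) − Σ(formed) = 3103 − 3143 = −40 kJ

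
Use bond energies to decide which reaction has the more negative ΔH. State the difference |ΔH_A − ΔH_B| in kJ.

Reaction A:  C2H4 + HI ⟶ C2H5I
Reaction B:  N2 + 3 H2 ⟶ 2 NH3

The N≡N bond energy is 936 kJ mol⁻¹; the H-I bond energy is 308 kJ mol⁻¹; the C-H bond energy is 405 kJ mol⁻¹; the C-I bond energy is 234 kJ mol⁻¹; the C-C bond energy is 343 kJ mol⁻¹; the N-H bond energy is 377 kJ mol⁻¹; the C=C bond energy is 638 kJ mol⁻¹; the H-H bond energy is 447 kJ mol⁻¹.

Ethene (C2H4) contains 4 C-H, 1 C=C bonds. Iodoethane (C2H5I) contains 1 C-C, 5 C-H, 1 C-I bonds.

Reaction A, by 51 kJ

Reaction A:
  Bonds broken (reactants):
    C-H: 4 × 405 = 1620
    C=C: 1 × 638 = 638
    H-I: 1 × 308 = 308
    Σ(broken) = 2566 kJ
  Bonds formed (products):
    C-C: 1 × 343 = 343
    C-H: 5 × 405 = 2025
    C-I: 1 × 234 = 234
    Σ(formed) = 2602 kJ
  ΔH_A = 2566 − 2602 = −36 kJ
Reaction B:
  Bonds broken (reactants):
    H-H: 3 × 447 = 1341
    N≡N: 1 × 936 = 936
    Σ(broken) = 2277 kJ
  Bonds formed (products):
    N-H: 6 × 377 = 2262
    Σ(formed) = 2262 kJ
  ΔH_B = 2277 − 2262 = +15 kJ
ΔH_A − ΔH_B = −51 kJ, so reaction A has the more negative ΔH; |ΔH_A − ΔH_B| = 51 kJ.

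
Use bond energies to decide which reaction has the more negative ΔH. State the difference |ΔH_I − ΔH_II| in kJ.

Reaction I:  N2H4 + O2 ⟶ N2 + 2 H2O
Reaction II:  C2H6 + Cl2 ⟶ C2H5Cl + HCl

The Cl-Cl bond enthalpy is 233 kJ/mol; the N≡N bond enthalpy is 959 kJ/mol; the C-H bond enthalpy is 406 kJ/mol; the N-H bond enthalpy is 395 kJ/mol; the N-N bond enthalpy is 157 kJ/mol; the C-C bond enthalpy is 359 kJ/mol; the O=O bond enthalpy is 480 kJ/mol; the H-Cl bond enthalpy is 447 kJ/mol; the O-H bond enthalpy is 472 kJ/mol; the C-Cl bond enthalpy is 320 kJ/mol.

Reaction I:
  Bonds broken (reactants):
    N-H: 4 × 395 = 1580
    N-N: 1 × 157 = 157
    O=O: 1 × 480 = 480
    Σ(broken) = 2217 kJ
  Bonds formed (products):
    N≡N: 1 × 959 = 959
    O-H: 4 × 472 = 1888
    Σ(formed) = 2847 kJ
  ΔH_I = 2217 − 2847 = −630 kJ
Reaction II:
  Bonds broken (reactants):
    C-C: 1 × 359 = 359
    C-H: 6 × 406 = 2436
    Cl-Cl: 1 × 233 = 233
    Σ(broken) = 3028 kJ
  Bonds formed (products):
    C-C: 1 × 359 = 359
    C-Cl: 1 × 320 = 320
    C-H: 5 × 406 = 2030
    H-Cl: 1 × 447 = 447
    Σ(formed) = 3156 kJ
  ΔH_II = 3028 − 3156 = −128 kJ
ΔH_I − ΔH_II = −502 kJ, so reaction I has the more negative ΔH; |ΔH_I − ΔH_II| = 502 kJ.

Reaction I, by 502 kJ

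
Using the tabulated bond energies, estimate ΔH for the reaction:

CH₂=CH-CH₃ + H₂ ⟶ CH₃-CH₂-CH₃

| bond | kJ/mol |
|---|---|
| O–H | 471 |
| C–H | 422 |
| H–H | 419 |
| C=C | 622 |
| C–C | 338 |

ΔH ≈ −141 kJ

Bonds broken (reactants):
  C–C: 1 × 338 = 338
  C–H: 6 × 422 = 2532
  C=C: 1 × 622 = 622
  H–H: 1 × 419 = 419
  Σ(broken) = 3911 kJ
Bonds formed (products):
  C–C: 2 × 338 = 676
  C–H: 8 × 422 = 3376
  Σ(formed) = 4052 kJ
ΔH = Σ(broken) − Σ(formed) = 3911 − 4052 = −141 kJ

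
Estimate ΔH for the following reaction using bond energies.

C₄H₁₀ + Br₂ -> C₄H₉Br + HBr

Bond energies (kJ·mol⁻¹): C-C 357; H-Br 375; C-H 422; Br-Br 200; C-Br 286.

Bonds broken (reactants):
  Br-Br: 1 × 200 = 200
  C-C: 3 × 357 = 1071
  C-H: 10 × 422 = 4220
  Σ(broken) = 5491 kJ
Bonds formed (products):
  C-Br: 1 × 286 = 286
  C-C: 3 × 357 = 1071
  C-H: 9 × 422 = 3798
  H-Br: 1 × 375 = 375
  Σ(formed) = 5530 kJ
ΔH = Σ(broken) − Σ(formed) = 5491 − 5530 = −39 kJ

ΔH ≈ −39 kJ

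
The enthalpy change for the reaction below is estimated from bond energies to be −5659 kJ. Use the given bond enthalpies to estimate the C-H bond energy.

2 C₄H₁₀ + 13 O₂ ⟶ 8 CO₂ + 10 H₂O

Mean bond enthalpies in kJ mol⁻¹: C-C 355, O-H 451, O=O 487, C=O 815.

D(C-H) ≈ 397 kJ/mol

Let D be the C-H bond energy.
Σ(broken) = 6×355 + 20×D + 13×487 = 8461 + 20D
Σ(formed) = 16×815 + 20×451 = 22060
ΔH = Σ(broken) − Σ(formed) = (8461 + 20D) − (22060) = −13599 + 20D
Setting this equal to −5659 kJ gives 20D = 7940, so D = 397 kJ/mol.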